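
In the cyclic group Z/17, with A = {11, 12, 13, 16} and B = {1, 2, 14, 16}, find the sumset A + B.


Work in Z/17Z: reduce every sum a + b modulo 17.
Enumerate all 16 pairs:
a = 11: 11+1=12, 11+2=13, 11+14=8, 11+16=10
a = 12: 12+1=13, 12+2=14, 12+14=9, 12+16=11
a = 13: 13+1=14, 13+2=15, 13+14=10, 13+16=12
a = 16: 16+1=0, 16+2=1, 16+14=13, 16+16=15
Distinct residues collected: {0, 1, 8, 9, 10, 11, 12, 13, 14, 15}
|A + B| = 10 (out of 17 total residues).

A + B = {0, 1, 8, 9, 10, 11, 12, 13, 14, 15}


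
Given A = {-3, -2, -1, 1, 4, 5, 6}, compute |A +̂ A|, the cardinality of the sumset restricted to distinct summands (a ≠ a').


Restricted sumset: A +̂ A = {a + a' : a ∈ A, a' ∈ A, a ≠ a'}.
Equivalently, take A + A and drop any sum 2a that is achievable ONLY as a + a for a ∈ A (i.e. sums representable only with equal summands).
Enumerate pairs (a, a') with a < a' (symmetric, so each unordered pair gives one sum; this covers all a ≠ a'):
  -3 + -2 = -5
  -3 + -1 = -4
  -3 + 1 = -2
  -3 + 4 = 1
  -3 + 5 = 2
  -3 + 6 = 3
  -2 + -1 = -3
  -2 + 1 = -1
  -2 + 4 = 2
  -2 + 5 = 3
  -2 + 6 = 4
  -1 + 1 = 0
  -1 + 4 = 3
  -1 + 5 = 4
  -1 + 6 = 5
  1 + 4 = 5
  1 + 5 = 6
  1 + 6 = 7
  4 + 5 = 9
  4 + 6 = 10
  5 + 6 = 11
Collected distinct sums: {-5, -4, -3, -2, -1, 0, 1, 2, 3, 4, 5, 6, 7, 9, 10, 11}
|A +̂ A| = 16
(Reference bound: |A +̂ A| ≥ 2|A| - 3 for |A| ≥ 2, with |A| = 7 giving ≥ 11.)

|A +̂ A| = 16


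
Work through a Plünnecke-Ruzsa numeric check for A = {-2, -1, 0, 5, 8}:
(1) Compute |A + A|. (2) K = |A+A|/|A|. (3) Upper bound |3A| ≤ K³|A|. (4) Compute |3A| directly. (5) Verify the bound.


|A| = 5.
Step 1: Compute A + A by enumerating all 25 pairs.
A + A = {-4, -3, -2, -1, 0, 3, 4, 5, 6, 7, 8, 10, 13, 16}, so |A + A| = 14.
Step 2: Doubling constant K = |A + A|/|A| = 14/5 = 14/5 ≈ 2.8000.
Step 3: Plünnecke-Ruzsa gives |3A| ≤ K³·|A| = (2.8000)³ · 5 ≈ 109.7600.
Step 4: Compute 3A = A + A + A directly by enumerating all triples (a,b,c) ∈ A³; |3A| = 26.
Step 5: Check 26 ≤ 109.7600? Yes ✓.

K = 14/5, Plünnecke-Ruzsa bound K³|A| ≈ 109.7600, |3A| = 26, inequality holds.


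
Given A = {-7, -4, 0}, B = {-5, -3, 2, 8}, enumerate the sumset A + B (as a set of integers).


A + B = {a + b : a ∈ A, b ∈ B}.
Enumerate all |A|·|B| = 3·4 = 12 pairs (a, b) and collect distinct sums.
a = -7: -7+-5=-12, -7+-3=-10, -7+2=-5, -7+8=1
a = -4: -4+-5=-9, -4+-3=-7, -4+2=-2, -4+8=4
a = 0: 0+-5=-5, 0+-3=-3, 0+2=2, 0+8=8
Collecting distinct sums: A + B = {-12, -10, -9, -7, -5, -3, -2, 1, 2, 4, 8}
|A + B| = 11

A + B = {-12, -10, -9, -7, -5, -3, -2, 1, 2, 4, 8}


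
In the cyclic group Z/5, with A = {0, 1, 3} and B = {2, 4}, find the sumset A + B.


Work in Z/5Z: reduce every sum a + b modulo 5.
Enumerate all 6 pairs:
a = 0: 0+2=2, 0+4=4
a = 1: 1+2=3, 1+4=0
a = 3: 3+2=0, 3+4=2
Distinct residues collected: {0, 2, 3, 4}
|A + B| = 4 (out of 5 total residues).

A + B = {0, 2, 3, 4}


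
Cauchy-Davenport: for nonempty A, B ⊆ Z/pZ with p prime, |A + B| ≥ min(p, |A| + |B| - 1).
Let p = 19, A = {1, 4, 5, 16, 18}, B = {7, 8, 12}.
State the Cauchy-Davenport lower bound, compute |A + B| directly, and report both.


Cauchy-Davenport: |A + B| ≥ min(p, |A| + |B| - 1) for A, B nonempty in Z/pZ.
|A| = 5, |B| = 3, p = 19.
CD lower bound = min(19, 5 + 3 - 1) = min(19, 7) = 7.
Compute A + B mod 19 directly:
a = 1: 1+7=8, 1+8=9, 1+12=13
a = 4: 4+7=11, 4+8=12, 4+12=16
a = 5: 5+7=12, 5+8=13, 5+12=17
a = 16: 16+7=4, 16+8=5, 16+12=9
a = 18: 18+7=6, 18+8=7, 18+12=11
A + B = {4, 5, 6, 7, 8, 9, 11, 12, 13, 16, 17}, so |A + B| = 11.
Verify: 11 ≥ 7? Yes ✓.

CD lower bound = 7, actual |A + B| = 11.


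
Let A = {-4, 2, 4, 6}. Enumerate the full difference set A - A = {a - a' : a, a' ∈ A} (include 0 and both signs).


A - A = {a - a' : a, a' ∈ A}.
Compute a - a' for each ordered pair (a, a'):
a = -4: -4--4=0, -4-2=-6, -4-4=-8, -4-6=-10
a = 2: 2--4=6, 2-2=0, 2-4=-2, 2-6=-4
a = 4: 4--4=8, 4-2=2, 4-4=0, 4-6=-2
a = 6: 6--4=10, 6-2=4, 6-4=2, 6-6=0
Collecting distinct values (and noting 0 appears from a-a):
A - A = {-10, -8, -6, -4, -2, 0, 2, 4, 6, 8, 10}
|A - A| = 11

A - A = {-10, -8, -6, -4, -2, 0, 2, 4, 6, 8, 10}


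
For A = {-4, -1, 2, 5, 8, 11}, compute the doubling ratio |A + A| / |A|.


|A| = 6.
Compute A + A by enumerating all 36 pairs.
A + A = {-8, -5, -2, 1, 4, 7, 10, 13, 16, 19, 22}, so |A + A| = 11.
K = |A + A| / |A| = 11/6 (already in lowest terms) ≈ 1.8333.
Reference: AP of size 6 gives K = 11/6 ≈ 1.8333; a fully generic set of size 6 gives K ≈ 3.5000.

|A| = 6, |A + A| = 11, K = 11/6.


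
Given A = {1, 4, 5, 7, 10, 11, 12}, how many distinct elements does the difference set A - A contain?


A - A = {a - a' : a, a' ∈ A}; |A| = 7.
Bounds: 2|A|-1 ≤ |A - A| ≤ |A|² - |A| + 1, i.e. 13 ≤ |A - A| ≤ 43.
Note: 0 ∈ A - A always (from a - a). The set is symmetric: if d ∈ A - A then -d ∈ A - A.
Enumerate nonzero differences d = a - a' with a > a' (then include -d):
Positive differences: {1, 2, 3, 4, 5, 6, 7, 8, 9, 10, 11}
Full difference set: {0} ∪ (positive diffs) ∪ (negative diffs).
|A - A| = 1 + 2·11 = 23 (matches direct enumeration: 23).

|A - A| = 23


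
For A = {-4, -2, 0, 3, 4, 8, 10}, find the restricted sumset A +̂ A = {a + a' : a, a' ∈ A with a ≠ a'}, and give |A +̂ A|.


Restricted sumset: A +̂ A = {a + a' : a ∈ A, a' ∈ A, a ≠ a'}.
Equivalently, take A + A and drop any sum 2a that is achievable ONLY as a + a for a ∈ A (i.e. sums representable only with equal summands).
Enumerate pairs (a, a') with a < a' (symmetric, so each unordered pair gives one sum; this covers all a ≠ a'):
  -4 + -2 = -6
  -4 + 0 = -4
  -4 + 3 = -1
  -4 + 4 = 0
  -4 + 8 = 4
  -4 + 10 = 6
  -2 + 0 = -2
  -2 + 3 = 1
  -2 + 4 = 2
  -2 + 8 = 6
  -2 + 10 = 8
  0 + 3 = 3
  0 + 4 = 4
  0 + 8 = 8
  0 + 10 = 10
  3 + 4 = 7
  3 + 8 = 11
  3 + 10 = 13
  4 + 8 = 12
  4 + 10 = 14
  8 + 10 = 18
Collected distinct sums: {-6, -4, -2, -1, 0, 1, 2, 3, 4, 6, 7, 8, 10, 11, 12, 13, 14, 18}
|A +̂ A| = 18
(Reference bound: |A +̂ A| ≥ 2|A| - 3 for |A| ≥ 2, with |A| = 7 giving ≥ 11.)

|A +̂ A| = 18


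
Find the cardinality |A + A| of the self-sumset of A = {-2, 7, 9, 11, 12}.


A + A = {a + a' : a, a' ∈ A}; |A| = 5.
General bounds: 2|A| - 1 ≤ |A + A| ≤ |A|(|A|+1)/2, i.e. 9 ≤ |A + A| ≤ 15.
Lower bound 2|A|-1 is attained iff A is an arithmetic progression.
Enumerate sums a + a' for a ≤ a' (symmetric, so this suffices):
a = -2: -2+-2=-4, -2+7=5, -2+9=7, -2+11=9, -2+12=10
a = 7: 7+7=14, 7+9=16, 7+11=18, 7+12=19
a = 9: 9+9=18, 9+11=20, 9+12=21
a = 11: 11+11=22, 11+12=23
a = 12: 12+12=24
Distinct sums: {-4, 5, 7, 9, 10, 14, 16, 18, 19, 20, 21, 22, 23, 24}
|A + A| = 14

|A + A| = 14


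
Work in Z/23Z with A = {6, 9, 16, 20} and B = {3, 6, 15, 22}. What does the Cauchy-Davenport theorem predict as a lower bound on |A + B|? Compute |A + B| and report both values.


Cauchy-Davenport: |A + B| ≥ min(p, |A| + |B| - 1) for A, B nonempty in Z/pZ.
|A| = 4, |B| = 4, p = 23.
CD lower bound = min(23, 4 + 4 - 1) = min(23, 7) = 7.
Compute A + B mod 23 directly:
a = 6: 6+3=9, 6+6=12, 6+15=21, 6+22=5
a = 9: 9+3=12, 9+6=15, 9+15=1, 9+22=8
a = 16: 16+3=19, 16+6=22, 16+15=8, 16+22=15
a = 20: 20+3=0, 20+6=3, 20+15=12, 20+22=19
A + B = {0, 1, 3, 5, 8, 9, 12, 15, 19, 21, 22}, so |A + B| = 11.
Verify: 11 ≥ 7? Yes ✓.

CD lower bound = 7, actual |A + B| = 11.


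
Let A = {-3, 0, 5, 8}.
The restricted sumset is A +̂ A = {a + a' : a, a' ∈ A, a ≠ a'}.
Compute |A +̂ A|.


Restricted sumset: A +̂ A = {a + a' : a ∈ A, a' ∈ A, a ≠ a'}.
Equivalently, take A + A and drop any sum 2a that is achievable ONLY as a + a for a ∈ A (i.e. sums representable only with equal summands).
Enumerate pairs (a, a') with a < a' (symmetric, so each unordered pair gives one sum; this covers all a ≠ a'):
  -3 + 0 = -3
  -3 + 5 = 2
  -3 + 8 = 5
  0 + 5 = 5
  0 + 8 = 8
  5 + 8 = 13
Collected distinct sums: {-3, 2, 5, 8, 13}
|A +̂ A| = 5
(Reference bound: |A +̂ A| ≥ 2|A| - 3 for |A| ≥ 2, with |A| = 4 giving ≥ 5.)

|A +̂ A| = 5


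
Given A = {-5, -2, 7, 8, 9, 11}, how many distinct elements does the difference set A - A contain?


A - A = {a - a' : a, a' ∈ A}; |A| = 6.
Bounds: 2|A|-1 ≤ |A - A| ≤ |A|² - |A| + 1, i.e. 11 ≤ |A - A| ≤ 31.
Note: 0 ∈ A - A always (from a - a). The set is symmetric: if d ∈ A - A then -d ∈ A - A.
Enumerate nonzero differences d = a - a' with a > a' (then include -d):
Positive differences: {1, 2, 3, 4, 9, 10, 11, 12, 13, 14, 16}
Full difference set: {0} ∪ (positive diffs) ∪ (negative diffs).
|A - A| = 1 + 2·11 = 23 (matches direct enumeration: 23).

|A - A| = 23


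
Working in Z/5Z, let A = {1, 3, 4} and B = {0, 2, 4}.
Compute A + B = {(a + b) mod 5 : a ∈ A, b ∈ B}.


Work in Z/5Z: reduce every sum a + b modulo 5.
Enumerate all 9 pairs:
a = 1: 1+0=1, 1+2=3, 1+4=0
a = 3: 3+0=3, 3+2=0, 3+4=2
a = 4: 4+0=4, 4+2=1, 4+4=3
Distinct residues collected: {0, 1, 2, 3, 4}
|A + B| = 5 (out of 5 total residues).

A + B = {0, 1, 2, 3, 4}


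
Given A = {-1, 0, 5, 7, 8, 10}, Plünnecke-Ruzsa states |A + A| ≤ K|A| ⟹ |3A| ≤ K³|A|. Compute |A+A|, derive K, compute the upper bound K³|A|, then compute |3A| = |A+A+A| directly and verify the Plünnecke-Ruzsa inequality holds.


|A| = 6.
Step 1: Compute A + A by enumerating all 36 pairs.
A + A = {-2, -1, 0, 4, 5, 6, 7, 8, 9, 10, 12, 13, 14, 15, 16, 17, 18, 20}, so |A + A| = 18.
Step 2: Doubling constant K = |A + A|/|A| = 18/6 = 18/6 ≈ 3.0000.
Step 3: Plünnecke-Ruzsa gives |3A| ≤ K³·|A| = (3.0000)³ · 6 ≈ 162.0000.
Step 4: Compute 3A = A + A + A directly by enumerating all triples (a,b,c) ∈ A³; |3A| = 31.
Step 5: Check 31 ≤ 162.0000? Yes ✓.

K = 18/6, Plünnecke-Ruzsa bound K³|A| ≈ 162.0000, |3A| = 31, inequality holds.


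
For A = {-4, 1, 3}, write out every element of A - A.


A - A = {a - a' : a, a' ∈ A}.
Compute a - a' for each ordered pair (a, a'):
a = -4: -4--4=0, -4-1=-5, -4-3=-7
a = 1: 1--4=5, 1-1=0, 1-3=-2
a = 3: 3--4=7, 3-1=2, 3-3=0
Collecting distinct values (and noting 0 appears from a-a):
A - A = {-7, -5, -2, 0, 2, 5, 7}
|A - A| = 7

A - A = {-7, -5, -2, 0, 2, 5, 7}


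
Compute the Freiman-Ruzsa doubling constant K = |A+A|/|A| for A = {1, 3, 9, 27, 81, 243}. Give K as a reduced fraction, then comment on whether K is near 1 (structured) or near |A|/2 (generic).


|A| = 6.
Compute A + A by enumerating all 36 pairs.
A + A = {2, 4, 6, 10, 12, 18, 28, 30, 36, 54, 82, 84, 90, 108, 162, 244, 246, 252, 270, 324, 486}, so |A + A| = 21.
K = |A + A| / |A| = 21/6 = 7/2 ≈ 3.5000.
Reference: AP of size 6 gives K = 11/6 ≈ 1.8333; a fully generic set of size 6 gives K ≈ 3.5000.

|A| = 6, |A + A| = 21, K = 21/6 = 7/2.


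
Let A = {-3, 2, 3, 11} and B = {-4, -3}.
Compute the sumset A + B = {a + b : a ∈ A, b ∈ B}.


A + B = {a + b : a ∈ A, b ∈ B}.
Enumerate all |A|·|B| = 4·2 = 8 pairs (a, b) and collect distinct sums.
a = -3: -3+-4=-7, -3+-3=-6
a = 2: 2+-4=-2, 2+-3=-1
a = 3: 3+-4=-1, 3+-3=0
a = 11: 11+-4=7, 11+-3=8
Collecting distinct sums: A + B = {-7, -6, -2, -1, 0, 7, 8}
|A + B| = 7

A + B = {-7, -6, -2, -1, 0, 7, 8}


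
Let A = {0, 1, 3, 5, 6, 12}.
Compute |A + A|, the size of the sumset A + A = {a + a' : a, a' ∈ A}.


A + A = {a + a' : a, a' ∈ A}; |A| = 6.
General bounds: 2|A| - 1 ≤ |A + A| ≤ |A|(|A|+1)/2, i.e. 11 ≤ |A + A| ≤ 21.
Lower bound 2|A|-1 is attained iff A is an arithmetic progression.
Enumerate sums a + a' for a ≤ a' (symmetric, so this suffices):
a = 0: 0+0=0, 0+1=1, 0+3=3, 0+5=5, 0+6=6, 0+12=12
a = 1: 1+1=2, 1+3=4, 1+5=6, 1+6=7, 1+12=13
a = 3: 3+3=6, 3+5=8, 3+6=9, 3+12=15
a = 5: 5+5=10, 5+6=11, 5+12=17
a = 6: 6+6=12, 6+12=18
a = 12: 12+12=24
Distinct sums: {0, 1, 2, 3, 4, 5, 6, 7, 8, 9, 10, 11, 12, 13, 15, 17, 18, 24}
|A + A| = 18

|A + A| = 18


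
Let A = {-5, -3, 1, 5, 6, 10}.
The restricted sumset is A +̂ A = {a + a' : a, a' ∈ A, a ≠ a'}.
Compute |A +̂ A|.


Restricted sumset: A +̂ A = {a + a' : a ∈ A, a' ∈ A, a ≠ a'}.
Equivalently, take A + A and drop any sum 2a that is achievable ONLY as a + a for a ∈ A (i.e. sums representable only with equal summands).
Enumerate pairs (a, a') with a < a' (symmetric, so each unordered pair gives one sum; this covers all a ≠ a'):
  -5 + -3 = -8
  -5 + 1 = -4
  -5 + 5 = 0
  -5 + 6 = 1
  -5 + 10 = 5
  -3 + 1 = -2
  -3 + 5 = 2
  -3 + 6 = 3
  -3 + 10 = 7
  1 + 5 = 6
  1 + 6 = 7
  1 + 10 = 11
  5 + 6 = 11
  5 + 10 = 15
  6 + 10 = 16
Collected distinct sums: {-8, -4, -2, 0, 1, 2, 3, 5, 6, 7, 11, 15, 16}
|A +̂ A| = 13
(Reference bound: |A +̂ A| ≥ 2|A| - 3 for |A| ≥ 2, with |A| = 6 giving ≥ 9.)

|A +̂ A| = 13


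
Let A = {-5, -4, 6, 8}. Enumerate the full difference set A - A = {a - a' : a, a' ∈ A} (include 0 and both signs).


A - A = {a - a' : a, a' ∈ A}.
Compute a - a' for each ordered pair (a, a'):
a = -5: -5--5=0, -5--4=-1, -5-6=-11, -5-8=-13
a = -4: -4--5=1, -4--4=0, -4-6=-10, -4-8=-12
a = 6: 6--5=11, 6--4=10, 6-6=0, 6-8=-2
a = 8: 8--5=13, 8--4=12, 8-6=2, 8-8=0
Collecting distinct values (and noting 0 appears from a-a):
A - A = {-13, -12, -11, -10, -2, -1, 0, 1, 2, 10, 11, 12, 13}
|A - A| = 13

A - A = {-13, -12, -11, -10, -2, -1, 0, 1, 2, 10, 11, 12, 13}


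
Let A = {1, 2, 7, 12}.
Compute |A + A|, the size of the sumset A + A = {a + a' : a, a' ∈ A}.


A + A = {a + a' : a, a' ∈ A}; |A| = 4.
General bounds: 2|A| - 1 ≤ |A + A| ≤ |A|(|A|+1)/2, i.e. 7 ≤ |A + A| ≤ 10.
Lower bound 2|A|-1 is attained iff A is an arithmetic progression.
Enumerate sums a + a' for a ≤ a' (symmetric, so this suffices):
a = 1: 1+1=2, 1+2=3, 1+7=8, 1+12=13
a = 2: 2+2=4, 2+7=9, 2+12=14
a = 7: 7+7=14, 7+12=19
a = 12: 12+12=24
Distinct sums: {2, 3, 4, 8, 9, 13, 14, 19, 24}
|A + A| = 9

|A + A| = 9


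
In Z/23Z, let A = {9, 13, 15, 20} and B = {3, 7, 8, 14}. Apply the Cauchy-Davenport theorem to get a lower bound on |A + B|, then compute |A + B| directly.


Cauchy-Davenport: |A + B| ≥ min(p, |A| + |B| - 1) for A, B nonempty in Z/pZ.
|A| = 4, |B| = 4, p = 23.
CD lower bound = min(23, 4 + 4 - 1) = min(23, 7) = 7.
Compute A + B mod 23 directly:
a = 9: 9+3=12, 9+7=16, 9+8=17, 9+14=0
a = 13: 13+3=16, 13+7=20, 13+8=21, 13+14=4
a = 15: 15+3=18, 15+7=22, 15+8=0, 15+14=6
a = 20: 20+3=0, 20+7=4, 20+8=5, 20+14=11
A + B = {0, 4, 5, 6, 11, 12, 16, 17, 18, 20, 21, 22}, so |A + B| = 12.
Verify: 12 ≥ 7? Yes ✓.

CD lower bound = 7, actual |A + B| = 12.


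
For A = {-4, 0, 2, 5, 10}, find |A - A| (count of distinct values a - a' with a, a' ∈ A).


A - A = {a - a' : a, a' ∈ A}; |A| = 5.
Bounds: 2|A|-1 ≤ |A - A| ≤ |A|² - |A| + 1, i.e. 9 ≤ |A - A| ≤ 21.
Note: 0 ∈ A - A always (from a - a). The set is symmetric: if d ∈ A - A then -d ∈ A - A.
Enumerate nonzero differences d = a - a' with a > a' (then include -d):
Positive differences: {2, 3, 4, 5, 6, 8, 9, 10, 14}
Full difference set: {0} ∪ (positive diffs) ∪ (negative diffs).
|A - A| = 1 + 2·9 = 19 (matches direct enumeration: 19).

|A - A| = 19


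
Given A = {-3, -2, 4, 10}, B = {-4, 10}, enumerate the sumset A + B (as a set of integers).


A + B = {a + b : a ∈ A, b ∈ B}.
Enumerate all |A|·|B| = 4·2 = 8 pairs (a, b) and collect distinct sums.
a = -3: -3+-4=-7, -3+10=7
a = -2: -2+-4=-6, -2+10=8
a = 4: 4+-4=0, 4+10=14
a = 10: 10+-4=6, 10+10=20
Collecting distinct sums: A + B = {-7, -6, 0, 6, 7, 8, 14, 20}
|A + B| = 8

A + B = {-7, -6, 0, 6, 7, 8, 14, 20}


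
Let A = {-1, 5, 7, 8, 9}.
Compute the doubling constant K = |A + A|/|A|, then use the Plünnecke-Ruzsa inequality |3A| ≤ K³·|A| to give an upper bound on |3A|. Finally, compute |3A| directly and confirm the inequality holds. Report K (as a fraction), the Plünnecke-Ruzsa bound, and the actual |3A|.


|A| = 5.
Step 1: Compute A + A by enumerating all 25 pairs.
A + A = {-2, 4, 6, 7, 8, 10, 12, 13, 14, 15, 16, 17, 18}, so |A + A| = 13.
Step 2: Doubling constant K = |A + A|/|A| = 13/5 = 13/5 ≈ 2.6000.
Step 3: Plünnecke-Ruzsa gives |3A| ≤ K³·|A| = (2.6000)³ · 5 ≈ 87.8800.
Step 4: Compute 3A = A + A + A directly by enumerating all triples (a,b,c) ∈ A³; |3A| = 23.
Step 5: Check 23 ≤ 87.8800? Yes ✓.

K = 13/5, Plünnecke-Ruzsa bound K³|A| ≈ 87.8800, |3A| = 23, inequality holds.


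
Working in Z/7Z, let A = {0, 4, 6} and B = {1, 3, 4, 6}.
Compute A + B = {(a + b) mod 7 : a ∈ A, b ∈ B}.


Work in Z/7Z: reduce every sum a + b modulo 7.
Enumerate all 12 pairs:
a = 0: 0+1=1, 0+3=3, 0+4=4, 0+6=6
a = 4: 4+1=5, 4+3=0, 4+4=1, 4+6=3
a = 6: 6+1=0, 6+3=2, 6+4=3, 6+6=5
Distinct residues collected: {0, 1, 2, 3, 4, 5, 6}
|A + B| = 7 (out of 7 total residues).

A + B = {0, 1, 2, 3, 4, 5, 6}


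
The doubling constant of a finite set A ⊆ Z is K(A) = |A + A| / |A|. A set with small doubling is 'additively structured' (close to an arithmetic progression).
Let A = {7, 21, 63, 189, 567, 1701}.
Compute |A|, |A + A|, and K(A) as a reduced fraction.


|A| = 6.
Compute A + A by enumerating all 36 pairs.
A + A = {14, 28, 42, 70, 84, 126, 196, 210, 252, 378, 574, 588, 630, 756, 1134, 1708, 1722, 1764, 1890, 2268, 3402}, so |A + A| = 21.
K = |A + A| / |A| = 21/6 = 7/2 ≈ 3.5000.
Reference: AP of size 6 gives K = 11/6 ≈ 1.8333; a fully generic set of size 6 gives K ≈ 3.5000.

|A| = 6, |A + A| = 21, K = 21/6 = 7/2.


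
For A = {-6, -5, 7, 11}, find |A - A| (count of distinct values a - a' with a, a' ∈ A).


A - A = {a - a' : a, a' ∈ A}; |A| = 4.
Bounds: 2|A|-1 ≤ |A - A| ≤ |A|² - |A| + 1, i.e. 7 ≤ |A - A| ≤ 13.
Note: 0 ∈ A - A always (from a - a). The set is symmetric: if d ∈ A - A then -d ∈ A - A.
Enumerate nonzero differences d = a - a' with a > a' (then include -d):
Positive differences: {1, 4, 12, 13, 16, 17}
Full difference set: {0} ∪ (positive diffs) ∪ (negative diffs).
|A - A| = 1 + 2·6 = 13 (matches direct enumeration: 13).

|A - A| = 13


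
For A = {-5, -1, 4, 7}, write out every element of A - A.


A - A = {a - a' : a, a' ∈ A}.
Compute a - a' for each ordered pair (a, a'):
a = -5: -5--5=0, -5--1=-4, -5-4=-9, -5-7=-12
a = -1: -1--5=4, -1--1=0, -1-4=-5, -1-7=-8
a = 4: 4--5=9, 4--1=5, 4-4=0, 4-7=-3
a = 7: 7--5=12, 7--1=8, 7-4=3, 7-7=0
Collecting distinct values (and noting 0 appears from a-a):
A - A = {-12, -9, -8, -5, -4, -3, 0, 3, 4, 5, 8, 9, 12}
|A - A| = 13

A - A = {-12, -9, -8, -5, -4, -3, 0, 3, 4, 5, 8, 9, 12}


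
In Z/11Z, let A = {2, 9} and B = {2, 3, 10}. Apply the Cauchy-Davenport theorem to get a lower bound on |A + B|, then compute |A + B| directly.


Cauchy-Davenport: |A + B| ≥ min(p, |A| + |B| - 1) for A, B nonempty in Z/pZ.
|A| = 2, |B| = 3, p = 11.
CD lower bound = min(11, 2 + 3 - 1) = min(11, 4) = 4.
Compute A + B mod 11 directly:
a = 2: 2+2=4, 2+3=5, 2+10=1
a = 9: 9+2=0, 9+3=1, 9+10=8
A + B = {0, 1, 4, 5, 8}, so |A + B| = 5.
Verify: 5 ≥ 4? Yes ✓.

CD lower bound = 4, actual |A + B| = 5.


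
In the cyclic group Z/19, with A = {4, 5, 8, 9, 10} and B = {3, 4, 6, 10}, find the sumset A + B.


Work in Z/19Z: reduce every sum a + b modulo 19.
Enumerate all 20 pairs:
a = 4: 4+3=7, 4+4=8, 4+6=10, 4+10=14
a = 5: 5+3=8, 5+4=9, 5+6=11, 5+10=15
a = 8: 8+3=11, 8+4=12, 8+6=14, 8+10=18
a = 9: 9+3=12, 9+4=13, 9+6=15, 9+10=0
a = 10: 10+3=13, 10+4=14, 10+6=16, 10+10=1
Distinct residues collected: {0, 1, 7, 8, 9, 10, 11, 12, 13, 14, 15, 16, 18}
|A + B| = 13 (out of 19 total residues).

A + B = {0, 1, 7, 8, 9, 10, 11, 12, 13, 14, 15, 16, 18}


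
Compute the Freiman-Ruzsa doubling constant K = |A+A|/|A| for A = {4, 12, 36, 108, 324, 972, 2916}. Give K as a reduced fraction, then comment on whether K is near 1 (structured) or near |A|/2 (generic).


|A| = 7.
Compute A + A by enumerating all 49 pairs.
A + A = {8, 16, 24, 40, 48, 72, 112, 120, 144, 216, 328, 336, 360, 432, 648, 976, 984, 1008, 1080, 1296, 1944, 2920, 2928, 2952, 3024, 3240, 3888, 5832}, so |A + A| = 28.
K = |A + A| / |A| = 28/7 = 4/1 ≈ 4.0000.
Reference: AP of size 7 gives K = 13/7 ≈ 1.8571; a fully generic set of size 7 gives K ≈ 4.0000.

|A| = 7, |A + A| = 28, K = 28/7 = 4/1.


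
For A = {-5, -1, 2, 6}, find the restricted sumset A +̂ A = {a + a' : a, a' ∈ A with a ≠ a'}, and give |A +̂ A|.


Restricted sumset: A +̂ A = {a + a' : a ∈ A, a' ∈ A, a ≠ a'}.
Equivalently, take A + A and drop any sum 2a that is achievable ONLY as a + a for a ∈ A (i.e. sums representable only with equal summands).
Enumerate pairs (a, a') with a < a' (symmetric, so each unordered pair gives one sum; this covers all a ≠ a'):
  -5 + -1 = -6
  -5 + 2 = -3
  -5 + 6 = 1
  -1 + 2 = 1
  -1 + 6 = 5
  2 + 6 = 8
Collected distinct sums: {-6, -3, 1, 5, 8}
|A +̂ A| = 5
(Reference bound: |A +̂ A| ≥ 2|A| - 3 for |A| ≥ 2, with |A| = 4 giving ≥ 5.)

|A +̂ A| = 5


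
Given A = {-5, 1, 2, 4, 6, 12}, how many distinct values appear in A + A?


A + A = {a + a' : a, a' ∈ A}; |A| = 6.
General bounds: 2|A| - 1 ≤ |A + A| ≤ |A|(|A|+1)/2, i.e. 11 ≤ |A + A| ≤ 21.
Lower bound 2|A|-1 is attained iff A is an arithmetic progression.
Enumerate sums a + a' for a ≤ a' (symmetric, so this suffices):
a = -5: -5+-5=-10, -5+1=-4, -5+2=-3, -5+4=-1, -5+6=1, -5+12=7
a = 1: 1+1=2, 1+2=3, 1+4=5, 1+6=7, 1+12=13
a = 2: 2+2=4, 2+4=6, 2+6=8, 2+12=14
a = 4: 4+4=8, 4+6=10, 4+12=16
a = 6: 6+6=12, 6+12=18
a = 12: 12+12=24
Distinct sums: {-10, -4, -3, -1, 1, 2, 3, 4, 5, 6, 7, 8, 10, 12, 13, 14, 16, 18, 24}
|A + A| = 19

|A + A| = 19


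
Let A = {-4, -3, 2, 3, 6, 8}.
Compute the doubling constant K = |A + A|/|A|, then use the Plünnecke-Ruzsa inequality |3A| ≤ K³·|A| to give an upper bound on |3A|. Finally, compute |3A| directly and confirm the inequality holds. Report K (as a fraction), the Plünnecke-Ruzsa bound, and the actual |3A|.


|A| = 6.
Step 1: Compute A + A by enumerating all 36 pairs.
A + A = {-8, -7, -6, -2, -1, 0, 2, 3, 4, 5, 6, 8, 9, 10, 11, 12, 14, 16}, so |A + A| = 18.
Step 2: Doubling constant K = |A + A|/|A| = 18/6 = 18/6 ≈ 3.0000.
Step 3: Plünnecke-Ruzsa gives |3A| ≤ K³·|A| = (3.0000)³ · 6 ≈ 162.0000.
Step 4: Compute 3A = A + A + A directly by enumerating all triples (a,b,c) ∈ A³; |3A| = 33.
Step 5: Check 33 ≤ 162.0000? Yes ✓.

K = 18/6, Plünnecke-Ruzsa bound K³|A| ≈ 162.0000, |3A| = 33, inequality holds.


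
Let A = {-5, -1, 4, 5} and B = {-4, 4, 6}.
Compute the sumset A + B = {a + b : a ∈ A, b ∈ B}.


A + B = {a + b : a ∈ A, b ∈ B}.
Enumerate all |A|·|B| = 4·3 = 12 pairs (a, b) and collect distinct sums.
a = -5: -5+-4=-9, -5+4=-1, -5+6=1
a = -1: -1+-4=-5, -1+4=3, -1+6=5
a = 4: 4+-4=0, 4+4=8, 4+6=10
a = 5: 5+-4=1, 5+4=9, 5+6=11
Collecting distinct sums: A + B = {-9, -5, -1, 0, 1, 3, 5, 8, 9, 10, 11}
|A + B| = 11

A + B = {-9, -5, -1, 0, 1, 3, 5, 8, 9, 10, 11}


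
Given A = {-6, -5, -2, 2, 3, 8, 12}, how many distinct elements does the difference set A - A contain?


A - A = {a - a' : a, a' ∈ A}; |A| = 7.
Bounds: 2|A|-1 ≤ |A - A| ≤ |A|² - |A| + 1, i.e. 13 ≤ |A - A| ≤ 43.
Note: 0 ∈ A - A always (from a - a). The set is symmetric: if d ∈ A - A then -d ∈ A - A.
Enumerate nonzero differences d = a - a' with a > a' (then include -d):
Positive differences: {1, 3, 4, 5, 6, 7, 8, 9, 10, 13, 14, 17, 18}
Full difference set: {0} ∪ (positive diffs) ∪ (negative diffs).
|A - A| = 1 + 2·13 = 27 (matches direct enumeration: 27).

|A - A| = 27


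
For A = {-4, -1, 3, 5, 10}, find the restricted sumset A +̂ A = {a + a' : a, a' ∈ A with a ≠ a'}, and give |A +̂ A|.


Restricted sumset: A +̂ A = {a + a' : a ∈ A, a' ∈ A, a ≠ a'}.
Equivalently, take A + A and drop any sum 2a that is achievable ONLY as a + a for a ∈ A (i.e. sums representable only with equal summands).
Enumerate pairs (a, a') with a < a' (symmetric, so each unordered pair gives one sum; this covers all a ≠ a'):
  -4 + -1 = -5
  -4 + 3 = -1
  -4 + 5 = 1
  -4 + 10 = 6
  -1 + 3 = 2
  -1 + 5 = 4
  -1 + 10 = 9
  3 + 5 = 8
  3 + 10 = 13
  5 + 10 = 15
Collected distinct sums: {-5, -1, 1, 2, 4, 6, 8, 9, 13, 15}
|A +̂ A| = 10
(Reference bound: |A +̂ A| ≥ 2|A| - 3 for |A| ≥ 2, with |A| = 5 giving ≥ 7.)

|A +̂ A| = 10


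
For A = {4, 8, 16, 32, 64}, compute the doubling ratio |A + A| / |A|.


|A| = 5.
Compute A + A by enumerating all 25 pairs.
A + A = {8, 12, 16, 20, 24, 32, 36, 40, 48, 64, 68, 72, 80, 96, 128}, so |A + A| = 15.
K = |A + A| / |A| = 15/5 = 3/1 ≈ 3.0000.
Reference: AP of size 5 gives K = 9/5 ≈ 1.8000; a fully generic set of size 5 gives K ≈ 3.0000.

|A| = 5, |A + A| = 15, K = 15/5 = 3/1.


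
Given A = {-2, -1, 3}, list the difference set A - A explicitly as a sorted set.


A - A = {a - a' : a, a' ∈ A}.
Compute a - a' for each ordered pair (a, a'):
a = -2: -2--2=0, -2--1=-1, -2-3=-5
a = -1: -1--2=1, -1--1=0, -1-3=-4
a = 3: 3--2=5, 3--1=4, 3-3=0
Collecting distinct values (and noting 0 appears from a-a):
A - A = {-5, -4, -1, 0, 1, 4, 5}
|A - A| = 7

A - A = {-5, -4, -1, 0, 1, 4, 5}


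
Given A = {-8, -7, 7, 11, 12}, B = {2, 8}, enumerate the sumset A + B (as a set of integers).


A + B = {a + b : a ∈ A, b ∈ B}.
Enumerate all |A|·|B| = 5·2 = 10 pairs (a, b) and collect distinct sums.
a = -8: -8+2=-6, -8+8=0
a = -7: -7+2=-5, -7+8=1
a = 7: 7+2=9, 7+8=15
a = 11: 11+2=13, 11+8=19
a = 12: 12+2=14, 12+8=20
Collecting distinct sums: A + B = {-6, -5, 0, 1, 9, 13, 14, 15, 19, 20}
|A + B| = 10

A + B = {-6, -5, 0, 1, 9, 13, 14, 15, 19, 20}


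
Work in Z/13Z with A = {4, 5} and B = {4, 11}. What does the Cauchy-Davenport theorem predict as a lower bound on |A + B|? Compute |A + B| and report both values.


Cauchy-Davenport: |A + B| ≥ min(p, |A| + |B| - 1) for A, B nonempty in Z/pZ.
|A| = 2, |B| = 2, p = 13.
CD lower bound = min(13, 2 + 2 - 1) = min(13, 3) = 3.
Compute A + B mod 13 directly:
a = 4: 4+4=8, 4+11=2
a = 5: 5+4=9, 5+11=3
A + B = {2, 3, 8, 9}, so |A + B| = 4.
Verify: 4 ≥ 3? Yes ✓.

CD lower bound = 3, actual |A + B| = 4.


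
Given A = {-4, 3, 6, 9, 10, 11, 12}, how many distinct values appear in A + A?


A + A = {a + a' : a, a' ∈ A}; |A| = 7.
General bounds: 2|A| - 1 ≤ |A + A| ≤ |A|(|A|+1)/2, i.e. 13 ≤ |A + A| ≤ 28.
Lower bound 2|A|-1 is attained iff A is an arithmetic progression.
Enumerate sums a + a' for a ≤ a' (symmetric, so this suffices):
a = -4: -4+-4=-8, -4+3=-1, -4+6=2, -4+9=5, -4+10=6, -4+11=7, -4+12=8
a = 3: 3+3=6, 3+6=9, 3+9=12, 3+10=13, 3+11=14, 3+12=15
a = 6: 6+6=12, 6+9=15, 6+10=16, 6+11=17, 6+12=18
a = 9: 9+9=18, 9+10=19, 9+11=20, 9+12=21
a = 10: 10+10=20, 10+11=21, 10+12=22
a = 11: 11+11=22, 11+12=23
a = 12: 12+12=24
Distinct sums: {-8, -1, 2, 5, 6, 7, 8, 9, 12, 13, 14, 15, 16, 17, 18, 19, 20, 21, 22, 23, 24}
|A + A| = 21

|A + A| = 21


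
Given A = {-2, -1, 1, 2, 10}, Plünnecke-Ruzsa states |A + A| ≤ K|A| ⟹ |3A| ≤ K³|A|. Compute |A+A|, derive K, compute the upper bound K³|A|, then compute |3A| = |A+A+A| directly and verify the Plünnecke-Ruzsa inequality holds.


|A| = 5.
Step 1: Compute A + A by enumerating all 25 pairs.
A + A = {-4, -3, -2, -1, 0, 1, 2, 3, 4, 8, 9, 11, 12, 20}, so |A + A| = 14.
Step 2: Doubling constant K = |A + A|/|A| = 14/5 = 14/5 ≈ 2.8000.
Step 3: Plünnecke-Ruzsa gives |3A| ≤ K³·|A| = (2.8000)³ · 5 ≈ 109.7600.
Step 4: Compute 3A = A + A + A directly by enumerating all triples (a,b,c) ∈ A³; |3A| = 26.
Step 5: Check 26 ≤ 109.7600? Yes ✓.

K = 14/5, Plünnecke-Ruzsa bound K³|A| ≈ 109.7600, |3A| = 26, inequality holds.


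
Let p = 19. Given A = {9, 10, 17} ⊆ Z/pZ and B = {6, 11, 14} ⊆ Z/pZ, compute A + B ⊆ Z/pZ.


Work in Z/19Z: reduce every sum a + b modulo 19.
Enumerate all 9 pairs:
a = 9: 9+6=15, 9+11=1, 9+14=4
a = 10: 10+6=16, 10+11=2, 10+14=5
a = 17: 17+6=4, 17+11=9, 17+14=12
Distinct residues collected: {1, 2, 4, 5, 9, 12, 15, 16}
|A + B| = 8 (out of 19 total residues).

A + B = {1, 2, 4, 5, 9, 12, 15, 16}


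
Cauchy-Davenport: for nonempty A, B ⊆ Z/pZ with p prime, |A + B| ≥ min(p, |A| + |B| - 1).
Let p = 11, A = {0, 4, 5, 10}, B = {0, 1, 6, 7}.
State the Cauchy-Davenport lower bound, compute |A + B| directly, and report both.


Cauchy-Davenport: |A + B| ≥ min(p, |A| + |B| - 1) for A, B nonempty in Z/pZ.
|A| = 4, |B| = 4, p = 11.
CD lower bound = min(11, 4 + 4 - 1) = min(11, 7) = 7.
Compute A + B mod 11 directly:
a = 0: 0+0=0, 0+1=1, 0+6=6, 0+7=7
a = 4: 4+0=4, 4+1=5, 4+6=10, 4+7=0
a = 5: 5+0=5, 5+1=6, 5+6=0, 5+7=1
a = 10: 10+0=10, 10+1=0, 10+6=5, 10+7=6
A + B = {0, 1, 4, 5, 6, 7, 10}, so |A + B| = 7.
Verify: 7 ≥ 7? Yes ✓.

CD lower bound = 7, actual |A + B| = 7.


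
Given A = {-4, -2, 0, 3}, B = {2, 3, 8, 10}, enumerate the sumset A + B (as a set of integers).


A + B = {a + b : a ∈ A, b ∈ B}.
Enumerate all |A|·|B| = 4·4 = 16 pairs (a, b) and collect distinct sums.
a = -4: -4+2=-2, -4+3=-1, -4+8=4, -4+10=6
a = -2: -2+2=0, -2+3=1, -2+8=6, -2+10=8
a = 0: 0+2=2, 0+3=3, 0+8=8, 0+10=10
a = 3: 3+2=5, 3+3=6, 3+8=11, 3+10=13
Collecting distinct sums: A + B = {-2, -1, 0, 1, 2, 3, 4, 5, 6, 8, 10, 11, 13}
|A + B| = 13

A + B = {-2, -1, 0, 1, 2, 3, 4, 5, 6, 8, 10, 11, 13}


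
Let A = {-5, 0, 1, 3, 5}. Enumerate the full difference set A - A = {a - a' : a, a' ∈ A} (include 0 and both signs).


A - A = {a - a' : a, a' ∈ A}.
Compute a - a' for each ordered pair (a, a'):
a = -5: -5--5=0, -5-0=-5, -5-1=-6, -5-3=-8, -5-5=-10
a = 0: 0--5=5, 0-0=0, 0-1=-1, 0-3=-3, 0-5=-5
a = 1: 1--5=6, 1-0=1, 1-1=0, 1-3=-2, 1-5=-4
a = 3: 3--5=8, 3-0=3, 3-1=2, 3-3=0, 3-5=-2
a = 5: 5--5=10, 5-0=5, 5-1=4, 5-3=2, 5-5=0
Collecting distinct values (and noting 0 appears from a-a):
A - A = {-10, -8, -6, -5, -4, -3, -2, -1, 0, 1, 2, 3, 4, 5, 6, 8, 10}
|A - A| = 17

A - A = {-10, -8, -6, -5, -4, -3, -2, -1, 0, 1, 2, 3, 4, 5, 6, 8, 10}


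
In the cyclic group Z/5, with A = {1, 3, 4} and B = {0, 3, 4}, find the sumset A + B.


Work in Z/5Z: reduce every sum a + b modulo 5.
Enumerate all 9 pairs:
a = 1: 1+0=1, 1+3=4, 1+4=0
a = 3: 3+0=3, 3+3=1, 3+4=2
a = 4: 4+0=4, 4+3=2, 4+4=3
Distinct residues collected: {0, 1, 2, 3, 4}
|A + B| = 5 (out of 5 total residues).

A + B = {0, 1, 2, 3, 4}


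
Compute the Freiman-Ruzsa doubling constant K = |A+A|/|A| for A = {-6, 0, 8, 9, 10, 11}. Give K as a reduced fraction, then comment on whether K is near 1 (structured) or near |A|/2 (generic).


|A| = 6.
Compute A + A by enumerating all 36 pairs.
A + A = {-12, -6, 0, 2, 3, 4, 5, 8, 9, 10, 11, 16, 17, 18, 19, 20, 21, 22}, so |A + A| = 18.
K = |A + A| / |A| = 18/6 = 3/1 ≈ 3.0000.
Reference: AP of size 6 gives K = 11/6 ≈ 1.8333; a fully generic set of size 6 gives K ≈ 3.5000.

|A| = 6, |A + A| = 18, K = 18/6 = 3/1.


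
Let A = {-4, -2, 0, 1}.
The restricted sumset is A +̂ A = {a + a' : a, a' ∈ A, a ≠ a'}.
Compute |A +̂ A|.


Restricted sumset: A +̂ A = {a + a' : a ∈ A, a' ∈ A, a ≠ a'}.
Equivalently, take A + A and drop any sum 2a that is achievable ONLY as a + a for a ∈ A (i.e. sums representable only with equal summands).
Enumerate pairs (a, a') with a < a' (symmetric, so each unordered pair gives one sum; this covers all a ≠ a'):
  -4 + -2 = -6
  -4 + 0 = -4
  -4 + 1 = -3
  -2 + 0 = -2
  -2 + 1 = -1
  0 + 1 = 1
Collected distinct sums: {-6, -4, -3, -2, -1, 1}
|A +̂ A| = 6
(Reference bound: |A +̂ A| ≥ 2|A| - 3 for |A| ≥ 2, with |A| = 4 giving ≥ 5.)

|A +̂ A| = 6


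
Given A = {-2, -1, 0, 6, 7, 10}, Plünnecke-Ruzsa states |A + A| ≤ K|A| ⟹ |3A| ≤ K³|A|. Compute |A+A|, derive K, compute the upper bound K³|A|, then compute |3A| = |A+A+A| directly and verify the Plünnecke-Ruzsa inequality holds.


|A| = 6.
Step 1: Compute A + A by enumerating all 36 pairs.
A + A = {-4, -3, -2, -1, 0, 4, 5, 6, 7, 8, 9, 10, 12, 13, 14, 16, 17, 20}, so |A + A| = 18.
Step 2: Doubling constant K = |A + A|/|A| = 18/6 = 18/6 ≈ 3.0000.
Step 3: Plünnecke-Ruzsa gives |3A| ≤ K³·|A| = (3.0000)³ · 6 ≈ 162.0000.
Step 4: Compute 3A = A + A + A directly by enumerating all triples (a,b,c) ∈ A³; |3A| = 33.
Step 5: Check 33 ≤ 162.0000? Yes ✓.

K = 18/6, Plünnecke-Ruzsa bound K³|A| ≈ 162.0000, |3A| = 33, inequality holds.


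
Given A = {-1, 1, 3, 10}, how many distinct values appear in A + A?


A + A = {a + a' : a, a' ∈ A}; |A| = 4.
General bounds: 2|A| - 1 ≤ |A + A| ≤ |A|(|A|+1)/2, i.e. 7 ≤ |A + A| ≤ 10.
Lower bound 2|A|-1 is attained iff A is an arithmetic progression.
Enumerate sums a + a' for a ≤ a' (symmetric, so this suffices):
a = -1: -1+-1=-2, -1+1=0, -1+3=2, -1+10=9
a = 1: 1+1=2, 1+3=4, 1+10=11
a = 3: 3+3=6, 3+10=13
a = 10: 10+10=20
Distinct sums: {-2, 0, 2, 4, 6, 9, 11, 13, 20}
|A + A| = 9

|A + A| = 9


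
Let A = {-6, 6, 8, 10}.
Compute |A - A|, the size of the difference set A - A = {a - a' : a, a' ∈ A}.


A - A = {a - a' : a, a' ∈ A}; |A| = 4.
Bounds: 2|A|-1 ≤ |A - A| ≤ |A|² - |A| + 1, i.e. 7 ≤ |A - A| ≤ 13.
Note: 0 ∈ A - A always (from a - a). The set is symmetric: if d ∈ A - A then -d ∈ A - A.
Enumerate nonzero differences d = a - a' with a > a' (then include -d):
Positive differences: {2, 4, 12, 14, 16}
Full difference set: {0} ∪ (positive diffs) ∪ (negative diffs).
|A - A| = 1 + 2·5 = 11 (matches direct enumeration: 11).

|A - A| = 11


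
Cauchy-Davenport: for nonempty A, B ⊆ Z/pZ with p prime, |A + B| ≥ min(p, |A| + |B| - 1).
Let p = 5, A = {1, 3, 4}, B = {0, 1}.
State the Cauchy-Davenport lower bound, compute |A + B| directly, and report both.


Cauchy-Davenport: |A + B| ≥ min(p, |A| + |B| - 1) for A, B nonempty in Z/pZ.
|A| = 3, |B| = 2, p = 5.
CD lower bound = min(5, 3 + 2 - 1) = min(5, 4) = 4.
Compute A + B mod 5 directly:
a = 1: 1+0=1, 1+1=2
a = 3: 3+0=3, 3+1=4
a = 4: 4+0=4, 4+1=0
A + B = {0, 1, 2, 3, 4}, so |A + B| = 5.
Verify: 5 ≥ 4? Yes ✓.

CD lower bound = 4, actual |A + B| = 5.


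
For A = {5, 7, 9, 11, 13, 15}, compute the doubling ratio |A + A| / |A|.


|A| = 6.
Compute A + A by enumerating all 36 pairs.
A + A = {10, 12, 14, 16, 18, 20, 22, 24, 26, 28, 30}, so |A + A| = 11.
K = |A + A| / |A| = 11/6 (already in lowest terms) ≈ 1.8333.
Reference: AP of size 6 gives K = 11/6 ≈ 1.8333; a fully generic set of size 6 gives K ≈ 3.5000.

|A| = 6, |A + A| = 11, K = 11/6.


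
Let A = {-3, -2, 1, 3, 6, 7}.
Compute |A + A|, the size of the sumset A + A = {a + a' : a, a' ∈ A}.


A + A = {a + a' : a, a' ∈ A}; |A| = 6.
General bounds: 2|A| - 1 ≤ |A + A| ≤ |A|(|A|+1)/2, i.e. 11 ≤ |A + A| ≤ 21.
Lower bound 2|A|-1 is attained iff A is an arithmetic progression.
Enumerate sums a + a' for a ≤ a' (symmetric, so this suffices):
a = -3: -3+-3=-6, -3+-2=-5, -3+1=-2, -3+3=0, -3+6=3, -3+7=4
a = -2: -2+-2=-4, -2+1=-1, -2+3=1, -2+6=4, -2+7=5
a = 1: 1+1=2, 1+3=4, 1+6=7, 1+7=8
a = 3: 3+3=6, 3+6=9, 3+7=10
a = 6: 6+6=12, 6+7=13
a = 7: 7+7=14
Distinct sums: {-6, -5, -4, -2, -1, 0, 1, 2, 3, 4, 5, 6, 7, 8, 9, 10, 12, 13, 14}
|A + A| = 19

|A + A| = 19


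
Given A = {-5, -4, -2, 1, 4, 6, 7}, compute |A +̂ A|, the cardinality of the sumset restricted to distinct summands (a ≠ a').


Restricted sumset: A +̂ A = {a + a' : a ∈ A, a' ∈ A, a ≠ a'}.
Equivalently, take A + A and drop any sum 2a that is achievable ONLY as a + a for a ∈ A (i.e. sums representable only with equal summands).
Enumerate pairs (a, a') with a < a' (symmetric, so each unordered pair gives one sum; this covers all a ≠ a'):
  -5 + -4 = -9
  -5 + -2 = -7
  -5 + 1 = -4
  -5 + 4 = -1
  -5 + 6 = 1
  -5 + 7 = 2
  -4 + -2 = -6
  -4 + 1 = -3
  -4 + 4 = 0
  -4 + 6 = 2
  -4 + 7 = 3
  -2 + 1 = -1
  -2 + 4 = 2
  -2 + 6 = 4
  -2 + 7 = 5
  1 + 4 = 5
  1 + 6 = 7
  1 + 7 = 8
  4 + 6 = 10
  4 + 7 = 11
  6 + 7 = 13
Collected distinct sums: {-9, -7, -6, -4, -3, -1, 0, 1, 2, 3, 4, 5, 7, 8, 10, 11, 13}
|A +̂ A| = 17
(Reference bound: |A +̂ A| ≥ 2|A| - 3 for |A| ≥ 2, with |A| = 7 giving ≥ 11.)

|A +̂ A| = 17


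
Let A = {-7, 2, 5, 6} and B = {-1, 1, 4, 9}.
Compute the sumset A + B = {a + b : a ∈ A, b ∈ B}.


A + B = {a + b : a ∈ A, b ∈ B}.
Enumerate all |A|·|B| = 4·4 = 16 pairs (a, b) and collect distinct sums.
a = -7: -7+-1=-8, -7+1=-6, -7+4=-3, -7+9=2
a = 2: 2+-1=1, 2+1=3, 2+4=6, 2+9=11
a = 5: 5+-1=4, 5+1=6, 5+4=9, 5+9=14
a = 6: 6+-1=5, 6+1=7, 6+4=10, 6+9=15
Collecting distinct sums: A + B = {-8, -6, -3, 1, 2, 3, 4, 5, 6, 7, 9, 10, 11, 14, 15}
|A + B| = 15

A + B = {-8, -6, -3, 1, 2, 3, 4, 5, 6, 7, 9, 10, 11, 14, 15}


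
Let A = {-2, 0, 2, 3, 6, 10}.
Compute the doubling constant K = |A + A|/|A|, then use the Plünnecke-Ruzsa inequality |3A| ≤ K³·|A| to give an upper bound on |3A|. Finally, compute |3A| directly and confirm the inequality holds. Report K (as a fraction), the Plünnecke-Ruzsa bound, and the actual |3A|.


|A| = 6.
Step 1: Compute A + A by enumerating all 36 pairs.
A + A = {-4, -2, 0, 1, 2, 3, 4, 5, 6, 8, 9, 10, 12, 13, 16, 20}, so |A + A| = 16.
Step 2: Doubling constant K = |A + A|/|A| = 16/6 = 16/6 ≈ 2.6667.
Step 3: Plünnecke-Ruzsa gives |3A| ≤ K³·|A| = (2.6667)³ · 6 ≈ 113.7778.
Step 4: Compute 3A = A + A + A directly by enumerating all triples (a,b,c) ∈ A³; |3A| = 28.
Step 5: Check 28 ≤ 113.7778? Yes ✓.

K = 16/6, Plünnecke-Ruzsa bound K³|A| ≈ 113.7778, |3A| = 28, inequality holds.


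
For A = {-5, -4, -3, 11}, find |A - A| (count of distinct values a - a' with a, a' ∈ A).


A - A = {a - a' : a, a' ∈ A}; |A| = 4.
Bounds: 2|A|-1 ≤ |A - A| ≤ |A|² - |A| + 1, i.e. 7 ≤ |A - A| ≤ 13.
Note: 0 ∈ A - A always (from a - a). The set is symmetric: if d ∈ A - A then -d ∈ A - A.
Enumerate nonzero differences d = a - a' with a > a' (then include -d):
Positive differences: {1, 2, 14, 15, 16}
Full difference set: {0} ∪ (positive diffs) ∪ (negative diffs).
|A - A| = 1 + 2·5 = 11 (matches direct enumeration: 11).

|A - A| = 11


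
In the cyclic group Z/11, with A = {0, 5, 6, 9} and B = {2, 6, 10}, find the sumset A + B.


Work in Z/11Z: reduce every sum a + b modulo 11.
Enumerate all 12 pairs:
a = 0: 0+2=2, 0+6=6, 0+10=10
a = 5: 5+2=7, 5+6=0, 5+10=4
a = 6: 6+2=8, 6+6=1, 6+10=5
a = 9: 9+2=0, 9+6=4, 9+10=8
Distinct residues collected: {0, 1, 2, 4, 5, 6, 7, 8, 10}
|A + B| = 9 (out of 11 total residues).

A + B = {0, 1, 2, 4, 5, 6, 7, 8, 10}


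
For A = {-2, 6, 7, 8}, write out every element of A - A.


A - A = {a - a' : a, a' ∈ A}.
Compute a - a' for each ordered pair (a, a'):
a = -2: -2--2=0, -2-6=-8, -2-7=-9, -2-8=-10
a = 6: 6--2=8, 6-6=0, 6-7=-1, 6-8=-2
a = 7: 7--2=9, 7-6=1, 7-7=0, 7-8=-1
a = 8: 8--2=10, 8-6=2, 8-7=1, 8-8=0
Collecting distinct values (and noting 0 appears from a-a):
A - A = {-10, -9, -8, -2, -1, 0, 1, 2, 8, 9, 10}
|A - A| = 11

A - A = {-10, -9, -8, -2, -1, 0, 1, 2, 8, 9, 10}


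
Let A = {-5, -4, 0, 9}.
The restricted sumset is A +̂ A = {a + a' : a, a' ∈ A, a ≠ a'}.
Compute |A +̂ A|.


Restricted sumset: A +̂ A = {a + a' : a ∈ A, a' ∈ A, a ≠ a'}.
Equivalently, take A + A and drop any sum 2a that is achievable ONLY as a + a for a ∈ A (i.e. sums representable only with equal summands).
Enumerate pairs (a, a') with a < a' (symmetric, so each unordered pair gives one sum; this covers all a ≠ a'):
  -5 + -4 = -9
  -5 + 0 = -5
  -5 + 9 = 4
  -4 + 0 = -4
  -4 + 9 = 5
  0 + 9 = 9
Collected distinct sums: {-9, -5, -4, 4, 5, 9}
|A +̂ A| = 6
(Reference bound: |A +̂ A| ≥ 2|A| - 3 for |A| ≥ 2, with |A| = 4 giving ≥ 5.)

|A +̂ A| = 6


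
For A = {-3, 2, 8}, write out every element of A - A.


A - A = {a - a' : a, a' ∈ A}.
Compute a - a' for each ordered pair (a, a'):
a = -3: -3--3=0, -3-2=-5, -3-8=-11
a = 2: 2--3=5, 2-2=0, 2-8=-6
a = 8: 8--3=11, 8-2=6, 8-8=0
Collecting distinct values (and noting 0 appears from a-a):
A - A = {-11, -6, -5, 0, 5, 6, 11}
|A - A| = 7

A - A = {-11, -6, -5, 0, 5, 6, 11}


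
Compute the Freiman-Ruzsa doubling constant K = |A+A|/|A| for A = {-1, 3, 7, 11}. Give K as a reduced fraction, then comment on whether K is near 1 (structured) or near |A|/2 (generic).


|A| = 4.
Compute A + A by enumerating all 16 pairs.
A + A = {-2, 2, 6, 10, 14, 18, 22}, so |A + A| = 7.
K = |A + A| / |A| = 7/4 (already in lowest terms) ≈ 1.7500.
Reference: AP of size 4 gives K = 7/4 ≈ 1.7500; a fully generic set of size 4 gives K ≈ 2.5000.

|A| = 4, |A + A| = 7, K = 7/4.


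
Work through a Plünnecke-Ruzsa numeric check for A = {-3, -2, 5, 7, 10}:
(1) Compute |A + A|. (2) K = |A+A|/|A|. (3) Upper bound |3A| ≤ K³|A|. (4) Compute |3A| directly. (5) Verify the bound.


|A| = 5.
Step 1: Compute A + A by enumerating all 25 pairs.
A + A = {-6, -5, -4, 2, 3, 4, 5, 7, 8, 10, 12, 14, 15, 17, 20}, so |A + A| = 15.
Step 2: Doubling constant K = |A + A|/|A| = 15/5 = 15/5 ≈ 3.0000.
Step 3: Plünnecke-Ruzsa gives |3A| ≤ K³·|A| = (3.0000)³ · 5 ≈ 135.0000.
Step 4: Compute 3A = A + A + A directly by enumerating all triples (a,b,c) ∈ A³; |3A| = 31.
Step 5: Check 31 ≤ 135.0000? Yes ✓.

K = 15/5, Plünnecke-Ruzsa bound K³|A| ≈ 135.0000, |3A| = 31, inequality holds.
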